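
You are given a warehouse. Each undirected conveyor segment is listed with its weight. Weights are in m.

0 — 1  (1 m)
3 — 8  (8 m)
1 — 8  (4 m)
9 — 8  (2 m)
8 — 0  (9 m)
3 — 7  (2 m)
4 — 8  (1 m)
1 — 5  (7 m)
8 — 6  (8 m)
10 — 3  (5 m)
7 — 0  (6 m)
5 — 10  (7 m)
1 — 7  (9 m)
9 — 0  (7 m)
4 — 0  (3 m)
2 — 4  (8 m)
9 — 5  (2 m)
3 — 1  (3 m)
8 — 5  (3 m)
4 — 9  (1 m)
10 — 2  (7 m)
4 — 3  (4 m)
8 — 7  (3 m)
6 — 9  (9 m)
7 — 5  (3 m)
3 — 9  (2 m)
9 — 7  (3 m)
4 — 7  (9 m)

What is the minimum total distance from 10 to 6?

16 m

Settle nodes by increasing distance from 10:
10: 0
3: 5  (via 10)
2: 7  (via 10)
5: 7  (via 10)
7: 7  (via 3)
9: 7  (via 3)
1: 8  (via 3)
4: 8  (via 9)
0: 9  (via 1)
8: 9  (via 9)
6: 16  (via 9)
Shortest route: 10 → 3 → 9 → 6 = 16 m.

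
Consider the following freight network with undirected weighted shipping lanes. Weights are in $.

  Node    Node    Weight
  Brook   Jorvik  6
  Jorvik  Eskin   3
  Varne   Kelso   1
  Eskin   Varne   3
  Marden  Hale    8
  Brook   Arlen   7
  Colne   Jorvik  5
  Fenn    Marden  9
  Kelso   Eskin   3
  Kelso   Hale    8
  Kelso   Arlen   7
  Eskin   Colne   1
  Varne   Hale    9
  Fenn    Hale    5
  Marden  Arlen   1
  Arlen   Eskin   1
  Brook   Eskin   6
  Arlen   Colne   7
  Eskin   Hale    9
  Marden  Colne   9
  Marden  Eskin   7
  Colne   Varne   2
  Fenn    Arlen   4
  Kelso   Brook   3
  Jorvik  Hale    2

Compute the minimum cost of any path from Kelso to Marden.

$5

Enumerating some paths:
Kelso - Varne - Colne - Eskin - Arlen - Marden: 1+2+1+1+1 = 6
Kelso - Arlen - Marden: 7+1 = 8
Kelso - Varne - Eskin - Arlen - Marden: 1+3+1+1 = 6
Kelso - Eskin - Arlen - Marden: 3+1+1 = 5
Cheapest is Kelso - Eskin - Arlen - Marden at $5.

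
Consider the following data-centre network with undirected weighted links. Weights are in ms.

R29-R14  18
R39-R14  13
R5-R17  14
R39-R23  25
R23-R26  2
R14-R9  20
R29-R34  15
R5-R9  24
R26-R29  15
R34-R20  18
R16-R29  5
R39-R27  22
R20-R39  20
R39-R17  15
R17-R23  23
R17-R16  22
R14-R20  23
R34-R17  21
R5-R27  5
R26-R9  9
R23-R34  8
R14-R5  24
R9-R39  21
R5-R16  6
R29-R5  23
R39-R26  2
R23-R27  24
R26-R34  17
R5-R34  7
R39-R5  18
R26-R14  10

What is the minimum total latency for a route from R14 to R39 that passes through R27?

51 ms

Shortest R14→R27: R14–R5–R27 = 29
Shortest R27→R39: R27–R39 = 22
Total via R27: 29 + 22 = 51 ms.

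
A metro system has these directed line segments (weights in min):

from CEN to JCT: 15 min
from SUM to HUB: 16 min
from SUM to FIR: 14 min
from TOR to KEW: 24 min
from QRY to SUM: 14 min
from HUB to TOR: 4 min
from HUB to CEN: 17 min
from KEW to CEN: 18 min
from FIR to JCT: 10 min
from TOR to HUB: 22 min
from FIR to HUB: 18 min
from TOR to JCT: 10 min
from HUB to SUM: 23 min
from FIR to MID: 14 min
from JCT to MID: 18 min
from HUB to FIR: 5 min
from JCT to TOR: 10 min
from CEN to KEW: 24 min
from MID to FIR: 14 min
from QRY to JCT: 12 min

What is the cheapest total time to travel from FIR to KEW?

Settle nodes by increasing distance from FIR:
FIR: 0
JCT: 10  (via FIR)
MID: 14  (via FIR)
HUB: 18  (via FIR)
TOR: 20  (via JCT)
CEN: 35  (via HUB)
SUM: 41  (via HUB)
KEW: 44  (via TOR)
Shortest route: FIR–JCT–TOR–KEW = 44 min.

44 min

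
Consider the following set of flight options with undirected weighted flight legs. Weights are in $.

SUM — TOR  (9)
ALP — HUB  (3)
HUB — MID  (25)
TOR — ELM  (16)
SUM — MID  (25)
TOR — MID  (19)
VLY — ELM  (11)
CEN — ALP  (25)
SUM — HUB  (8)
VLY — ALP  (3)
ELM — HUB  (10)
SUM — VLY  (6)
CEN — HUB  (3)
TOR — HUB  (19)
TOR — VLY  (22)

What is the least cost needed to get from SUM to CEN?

Running Dijkstra from SUM:
SUM: 0
VLY: 6  (via SUM)
HUB: 8  (via SUM)
TOR: 9  (via SUM)
ALP: 9  (via VLY)
CEN: 11  (via HUB)
Shortest route: SUM–HUB–CEN = $11.

$11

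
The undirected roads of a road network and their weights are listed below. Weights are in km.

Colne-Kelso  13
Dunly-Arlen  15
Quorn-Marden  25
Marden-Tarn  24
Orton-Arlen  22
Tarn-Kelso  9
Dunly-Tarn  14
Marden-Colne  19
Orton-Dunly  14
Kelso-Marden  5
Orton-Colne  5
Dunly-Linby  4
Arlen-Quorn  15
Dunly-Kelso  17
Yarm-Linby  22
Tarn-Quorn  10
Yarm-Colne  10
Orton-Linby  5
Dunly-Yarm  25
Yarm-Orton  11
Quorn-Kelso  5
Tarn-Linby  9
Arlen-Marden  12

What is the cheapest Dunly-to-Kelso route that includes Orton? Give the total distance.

Shortest Dunly→Orton: Dunly → Linby → Orton = 9
Shortest Orton→Kelso: Orton → Colne → Kelso = 18
Total via Orton: 9 + 18 = 27 km.

27 km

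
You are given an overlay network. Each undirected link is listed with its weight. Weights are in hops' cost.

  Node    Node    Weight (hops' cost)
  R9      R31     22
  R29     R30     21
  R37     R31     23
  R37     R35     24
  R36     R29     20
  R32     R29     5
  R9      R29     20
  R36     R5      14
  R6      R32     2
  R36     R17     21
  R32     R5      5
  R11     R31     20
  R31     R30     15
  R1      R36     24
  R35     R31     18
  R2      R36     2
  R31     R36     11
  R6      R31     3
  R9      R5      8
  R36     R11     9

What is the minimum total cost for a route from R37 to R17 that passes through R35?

Shortest R37→R35: R37–R35 = 24
Shortest R35→R17: R35–R31–R36–R17 = 50
Total via R35: 24 + 50 = 74 hops' cost.

74 hops' cost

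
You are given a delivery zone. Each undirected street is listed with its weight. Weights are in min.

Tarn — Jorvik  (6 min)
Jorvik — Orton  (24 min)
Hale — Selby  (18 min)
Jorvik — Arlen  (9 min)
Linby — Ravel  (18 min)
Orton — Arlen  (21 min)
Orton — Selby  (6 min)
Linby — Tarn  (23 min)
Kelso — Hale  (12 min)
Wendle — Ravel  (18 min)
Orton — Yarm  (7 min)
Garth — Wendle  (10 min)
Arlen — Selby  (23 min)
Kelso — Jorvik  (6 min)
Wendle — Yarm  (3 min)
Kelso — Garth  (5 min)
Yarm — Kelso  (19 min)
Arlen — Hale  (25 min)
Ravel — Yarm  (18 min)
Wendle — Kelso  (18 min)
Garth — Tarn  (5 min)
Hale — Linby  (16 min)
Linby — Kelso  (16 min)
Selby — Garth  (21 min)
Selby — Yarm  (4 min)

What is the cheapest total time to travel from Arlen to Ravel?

Running Dijkstra from Arlen:
Arlen: 0
Jorvik: 9  (via Arlen)
Kelso: 15  (via Jorvik)
Tarn: 15  (via Jorvik)
Garth: 20  (via Kelso)
Orton: 21  (via Arlen)
Selby: 23  (via Arlen)
Hale: 25  (via Arlen)
Yarm: 27  (via Selby)
Wendle: 30  (via Garth)
Linby: 31  (via Kelso)
Ravel: 45  (via Yarm)
Shortest route: Arlen–Selby–Yarm–Ravel = 45 min.

45 min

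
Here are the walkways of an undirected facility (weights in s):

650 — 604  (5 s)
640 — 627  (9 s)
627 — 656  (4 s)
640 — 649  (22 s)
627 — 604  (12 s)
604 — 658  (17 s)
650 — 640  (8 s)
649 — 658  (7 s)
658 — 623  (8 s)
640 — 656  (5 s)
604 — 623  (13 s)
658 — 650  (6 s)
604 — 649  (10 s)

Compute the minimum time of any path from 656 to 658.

Shortest distances from 656:
656: 0
627: 4  (via 656)
640: 5  (via 656)
650: 13  (via 640)
604: 16  (via 627)
658: 19  (via 650)
Shortest route: 656–640–650–658 = 19 s.

19 s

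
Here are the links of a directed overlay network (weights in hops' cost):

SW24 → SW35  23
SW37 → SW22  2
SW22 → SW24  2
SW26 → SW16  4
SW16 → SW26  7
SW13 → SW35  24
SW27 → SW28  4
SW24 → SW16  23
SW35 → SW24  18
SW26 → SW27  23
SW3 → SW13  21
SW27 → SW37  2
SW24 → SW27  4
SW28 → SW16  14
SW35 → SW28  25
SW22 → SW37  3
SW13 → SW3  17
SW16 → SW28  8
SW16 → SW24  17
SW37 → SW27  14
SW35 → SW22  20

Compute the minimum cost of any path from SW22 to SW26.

Compare a few routes:
SW22 → SW24 → SW16 → SW26: 2+23+7 = 32
SW22 → SW24 → SW27 → SW28 → SW16 → SW26: 2+4+4+14+7 = 31
The minimum is 31 hops' cost via SW22 → SW24 → SW27 → SW28 → SW16 → SW26.

31 hops' cost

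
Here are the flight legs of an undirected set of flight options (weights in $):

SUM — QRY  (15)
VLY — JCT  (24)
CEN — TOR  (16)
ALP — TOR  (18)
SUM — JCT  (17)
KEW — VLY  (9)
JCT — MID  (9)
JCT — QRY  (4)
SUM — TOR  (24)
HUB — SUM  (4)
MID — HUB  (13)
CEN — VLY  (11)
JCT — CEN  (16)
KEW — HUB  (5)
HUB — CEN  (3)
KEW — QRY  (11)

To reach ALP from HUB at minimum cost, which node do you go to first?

CEN

Compare a few routes:
HUB → KEW → VLY → CEN → TOR → ALP: 5+9+11+16+18 = 59
HUB → CEN → TOR → ALP: 3+16+18 = 37
HUB → SUM → TOR → ALP: 4+24+18 = 46
Cheapest is HUB → CEN → TOR → ALP at $37.
So from HUB the first move is to CEN.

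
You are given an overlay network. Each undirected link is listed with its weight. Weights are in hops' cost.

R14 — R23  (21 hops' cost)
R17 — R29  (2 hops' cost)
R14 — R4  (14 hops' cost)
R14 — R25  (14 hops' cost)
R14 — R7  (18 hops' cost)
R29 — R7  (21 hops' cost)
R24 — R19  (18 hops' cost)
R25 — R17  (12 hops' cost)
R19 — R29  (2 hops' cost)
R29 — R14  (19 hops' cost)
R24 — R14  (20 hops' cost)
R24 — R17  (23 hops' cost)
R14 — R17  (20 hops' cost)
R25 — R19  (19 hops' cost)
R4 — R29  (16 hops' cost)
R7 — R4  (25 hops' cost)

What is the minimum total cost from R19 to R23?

42 hops' cost

Candidate routes:
R19–R29–R17–R14–R23: 2+2+20+21 = 45
R19–R29–R14–R23: 2+19+21 = 42
The minimum is 42 hops' cost via R19–R29–R14–R23.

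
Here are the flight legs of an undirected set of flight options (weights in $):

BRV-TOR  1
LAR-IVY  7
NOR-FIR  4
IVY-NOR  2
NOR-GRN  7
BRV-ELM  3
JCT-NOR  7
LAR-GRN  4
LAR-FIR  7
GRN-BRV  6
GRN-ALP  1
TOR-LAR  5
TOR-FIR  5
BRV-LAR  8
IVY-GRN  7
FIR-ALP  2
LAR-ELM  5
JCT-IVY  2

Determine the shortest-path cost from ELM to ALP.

$10

Shortest distances from ELM:
ELM: 0
BRV: 3  (via ELM)
TOR: 4  (via BRV)
LAR: 5  (via ELM)
GRN: 9  (via BRV)
FIR: 9  (via TOR)
ALP: 10  (via GRN)
Shortest route: ELM–BRV–GRN–ALP = $10.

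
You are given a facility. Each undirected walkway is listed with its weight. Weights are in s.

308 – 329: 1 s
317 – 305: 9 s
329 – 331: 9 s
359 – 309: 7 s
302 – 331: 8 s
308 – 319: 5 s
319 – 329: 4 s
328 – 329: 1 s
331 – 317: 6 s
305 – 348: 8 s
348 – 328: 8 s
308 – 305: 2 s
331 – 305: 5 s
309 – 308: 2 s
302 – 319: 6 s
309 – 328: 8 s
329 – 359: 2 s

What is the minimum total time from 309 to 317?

Settle nodes by increasing distance from 309:
309: 0
308: 2  (via 309)
329: 3  (via 308)
328: 4  (via 329)
305: 4  (via 308)
359: 5  (via 329)
319: 7  (via 308)
331: 9  (via 305)
348: 12  (via 328)
302: 13  (via 319)
317: 13  (via 305)
Shortest route: 309 → 308 → 305 → 317 = 13 s.

13 s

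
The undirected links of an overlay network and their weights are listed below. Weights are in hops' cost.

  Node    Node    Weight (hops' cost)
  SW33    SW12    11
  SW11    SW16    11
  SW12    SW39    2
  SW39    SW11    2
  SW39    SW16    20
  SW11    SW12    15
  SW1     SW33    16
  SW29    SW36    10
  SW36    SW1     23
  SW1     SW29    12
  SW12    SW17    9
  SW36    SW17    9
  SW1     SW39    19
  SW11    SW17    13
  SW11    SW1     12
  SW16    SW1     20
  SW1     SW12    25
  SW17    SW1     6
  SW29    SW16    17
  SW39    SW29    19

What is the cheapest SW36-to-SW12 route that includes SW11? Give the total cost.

Best SW36 to SW11: SW36–SW17–SW11 costing 22
Shortest SW11→SW12: SW11–SW39–SW12 = 4
Total via SW11: 22 + 4 = 26 hops' cost.

26 hops' cost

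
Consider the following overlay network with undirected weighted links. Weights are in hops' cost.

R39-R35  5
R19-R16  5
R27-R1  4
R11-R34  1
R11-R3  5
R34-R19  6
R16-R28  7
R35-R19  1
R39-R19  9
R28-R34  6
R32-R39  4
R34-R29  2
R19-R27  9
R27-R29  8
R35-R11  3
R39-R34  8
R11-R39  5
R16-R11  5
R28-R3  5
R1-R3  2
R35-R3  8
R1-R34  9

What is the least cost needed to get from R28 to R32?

16 hops' cost

Candidate routes:
R28 - R34 - R11 - R39 - R32: 6+1+5+4 = 16
R28 - R3 - R11 - R39 - R32: 5+5+5+4 = 19
R28 - R34 - R39 - R32: 6+8+4 = 18
The minimum is 16 hops' cost via R28 - R34 - R11 - R39 - R32.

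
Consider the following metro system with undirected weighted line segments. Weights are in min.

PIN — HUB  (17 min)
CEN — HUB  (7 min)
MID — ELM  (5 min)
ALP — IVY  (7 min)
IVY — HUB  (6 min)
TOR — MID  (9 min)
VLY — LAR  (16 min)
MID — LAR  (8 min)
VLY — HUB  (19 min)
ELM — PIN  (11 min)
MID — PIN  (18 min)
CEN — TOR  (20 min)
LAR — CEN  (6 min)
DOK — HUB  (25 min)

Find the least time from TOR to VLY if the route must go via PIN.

61 min

Shortest TOR→PIN: TOR → MID → ELM → PIN = 25
Shortest PIN→VLY: PIN → HUB → VLY = 36
Total via PIN: 25 + 36 = 61 min.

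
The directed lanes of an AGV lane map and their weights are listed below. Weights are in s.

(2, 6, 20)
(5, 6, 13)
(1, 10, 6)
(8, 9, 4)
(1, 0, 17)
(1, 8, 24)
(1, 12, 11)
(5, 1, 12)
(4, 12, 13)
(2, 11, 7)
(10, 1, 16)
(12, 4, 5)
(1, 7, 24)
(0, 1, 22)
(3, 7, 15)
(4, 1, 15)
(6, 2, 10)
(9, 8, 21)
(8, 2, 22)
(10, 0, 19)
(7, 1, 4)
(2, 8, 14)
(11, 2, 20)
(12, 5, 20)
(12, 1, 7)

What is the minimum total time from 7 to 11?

57 s

Shortest distances from 7:
7: 0
1: 4  (via 7)
10: 10  (via 1)
12: 15  (via 1)
4: 20  (via 12)
0: 21  (via 1)
8: 28  (via 1)
9: 32  (via 8)
5: 35  (via 12)
6: 48  (via 5)
2: 50  (via 8)
11: 57  (via 2)
Shortest route: 7 → 1 → 8 → 2 → 11 = 57 s.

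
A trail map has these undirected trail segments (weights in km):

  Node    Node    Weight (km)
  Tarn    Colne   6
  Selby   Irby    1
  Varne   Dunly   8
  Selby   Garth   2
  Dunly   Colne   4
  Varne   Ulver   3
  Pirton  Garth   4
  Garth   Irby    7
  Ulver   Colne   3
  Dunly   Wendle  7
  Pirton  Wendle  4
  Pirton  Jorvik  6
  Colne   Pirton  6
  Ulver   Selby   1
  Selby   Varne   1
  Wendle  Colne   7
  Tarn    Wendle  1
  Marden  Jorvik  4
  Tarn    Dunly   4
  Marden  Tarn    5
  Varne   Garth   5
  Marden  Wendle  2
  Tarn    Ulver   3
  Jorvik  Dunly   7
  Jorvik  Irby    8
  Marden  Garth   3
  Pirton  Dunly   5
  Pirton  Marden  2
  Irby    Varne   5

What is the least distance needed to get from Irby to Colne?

Settle nodes by increasing distance from Irby:
Irby: 0
Selby: 1  (via Irby)
Varne: 2  (via Selby)
Ulver: 2  (via Selby)
Garth: 3  (via Selby)
Colne: 5  (via Ulver)
Shortest route: Irby–Selby–Ulver–Colne = 5 km.

5 km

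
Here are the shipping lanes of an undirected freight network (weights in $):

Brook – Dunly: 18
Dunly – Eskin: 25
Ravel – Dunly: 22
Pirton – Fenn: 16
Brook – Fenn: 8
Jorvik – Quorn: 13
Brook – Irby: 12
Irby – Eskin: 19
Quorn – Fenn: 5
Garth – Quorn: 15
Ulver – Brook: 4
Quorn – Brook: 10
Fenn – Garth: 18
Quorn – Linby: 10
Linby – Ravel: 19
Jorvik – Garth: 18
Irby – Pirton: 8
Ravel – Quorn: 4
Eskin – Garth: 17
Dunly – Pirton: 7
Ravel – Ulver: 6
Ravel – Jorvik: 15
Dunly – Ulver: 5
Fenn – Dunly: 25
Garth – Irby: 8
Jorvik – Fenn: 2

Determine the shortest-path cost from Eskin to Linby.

$42

Shortest distances from Eskin:
Eskin: 0
Garth: 17  (via Eskin)
Irby: 19  (via Eskin)
Dunly: 25  (via Eskin)
Pirton: 27  (via Irby)
Ulver: 30  (via Dunly)
Brook: 31  (via Irby)
Quorn: 32  (via Garth)
Jorvik: 35  (via Garth)
Fenn: 35  (via Garth)
Ravel: 36  (via Ulver)
Linby: 42  (via Quorn)
Shortest route: Eskin–Garth–Quorn–Linby = $42.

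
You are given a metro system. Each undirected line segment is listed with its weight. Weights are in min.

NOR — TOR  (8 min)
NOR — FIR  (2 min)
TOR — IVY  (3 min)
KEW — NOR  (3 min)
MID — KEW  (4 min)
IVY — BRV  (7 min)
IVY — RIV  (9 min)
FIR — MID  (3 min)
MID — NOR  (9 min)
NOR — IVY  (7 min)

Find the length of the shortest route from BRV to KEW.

17 min

Candidate routes:
BRV - IVY - NOR - KEW: 7+7+3 = 17
BRV - IVY - TOR - NOR - KEW: 7+3+8+3 = 21
BRV - IVY - NOR - FIR - MID - KEW: 7+7+2+3+4 = 23
BRV - IVY - TOR - NOR - FIR - MID - KEW: 7+3+8+2+3+4 = 27
The minimum is 17 min via BRV - IVY - NOR - KEW.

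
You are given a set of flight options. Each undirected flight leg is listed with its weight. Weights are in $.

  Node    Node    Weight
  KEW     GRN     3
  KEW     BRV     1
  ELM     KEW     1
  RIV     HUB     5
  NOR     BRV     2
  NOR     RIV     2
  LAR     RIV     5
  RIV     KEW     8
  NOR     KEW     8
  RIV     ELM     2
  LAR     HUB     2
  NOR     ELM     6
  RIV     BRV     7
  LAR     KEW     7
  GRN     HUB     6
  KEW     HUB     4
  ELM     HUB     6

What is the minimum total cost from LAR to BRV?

$7

Running Dijkstra from LAR:
LAR: 0
HUB: 2  (via LAR)
RIV: 5  (via LAR)
KEW: 6  (via HUB)
NOR: 7  (via RIV)
ELM: 7  (via RIV)
BRV: 7  (via KEW)
Shortest route: LAR → HUB → KEW → BRV = $7.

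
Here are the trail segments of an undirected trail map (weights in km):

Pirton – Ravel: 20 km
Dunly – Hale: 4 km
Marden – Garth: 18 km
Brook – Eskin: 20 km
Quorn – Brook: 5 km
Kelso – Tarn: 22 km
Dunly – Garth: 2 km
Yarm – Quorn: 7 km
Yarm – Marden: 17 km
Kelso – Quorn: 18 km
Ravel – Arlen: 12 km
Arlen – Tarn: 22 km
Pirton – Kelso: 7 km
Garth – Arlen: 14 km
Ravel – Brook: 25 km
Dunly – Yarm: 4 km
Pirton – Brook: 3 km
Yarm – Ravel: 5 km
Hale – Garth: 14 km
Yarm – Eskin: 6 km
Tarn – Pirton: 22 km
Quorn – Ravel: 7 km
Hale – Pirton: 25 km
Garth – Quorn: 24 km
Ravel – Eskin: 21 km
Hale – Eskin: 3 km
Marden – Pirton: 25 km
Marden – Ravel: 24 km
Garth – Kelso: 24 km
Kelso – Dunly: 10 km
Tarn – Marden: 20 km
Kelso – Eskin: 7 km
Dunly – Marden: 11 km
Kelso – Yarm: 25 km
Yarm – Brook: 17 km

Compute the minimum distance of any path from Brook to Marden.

27 km

Compare a few routes:
Brook → Quorn → Yarm → Dunly → Marden: 5+7+4+11 = 27
Brook → Pirton → Marden: 3+25 = 28
Cheapest is Brook → Quorn → Yarm → Dunly → Marden at 27 km.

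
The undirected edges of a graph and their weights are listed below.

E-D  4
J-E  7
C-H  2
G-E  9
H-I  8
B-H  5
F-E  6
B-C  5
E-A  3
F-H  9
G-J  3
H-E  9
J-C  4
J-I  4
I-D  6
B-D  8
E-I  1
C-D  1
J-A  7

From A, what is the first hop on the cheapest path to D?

E

Enumerating some paths:
A–E–I–D: 3+1+6 = 10
A–E–D: 3+4 = 7
A–J–C–D: 7+4+1 = 12
The minimum is 7 via A–E–D.
So from A the first move is to E.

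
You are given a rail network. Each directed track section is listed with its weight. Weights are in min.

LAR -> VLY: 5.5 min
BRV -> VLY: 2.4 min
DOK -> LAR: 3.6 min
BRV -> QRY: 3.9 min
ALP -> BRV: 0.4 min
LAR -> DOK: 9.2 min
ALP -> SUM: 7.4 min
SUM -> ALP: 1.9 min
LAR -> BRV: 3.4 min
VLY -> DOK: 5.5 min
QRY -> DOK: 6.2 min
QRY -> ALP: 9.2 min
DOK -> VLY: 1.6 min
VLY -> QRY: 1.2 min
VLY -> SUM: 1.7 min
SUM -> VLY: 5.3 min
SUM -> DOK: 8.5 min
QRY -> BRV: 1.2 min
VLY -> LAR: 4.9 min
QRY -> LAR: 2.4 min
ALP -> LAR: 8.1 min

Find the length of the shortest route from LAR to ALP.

9.1 min

Compare a few routes:
LAR → VLY → SUM → ALP: 5.5+1.7+1.9 = 9.1
LAR → BRV → VLY → SUM → ALP: 3.4+2.4+1.7+1.9 = 9.4
LAR → DOK → VLY → SUM → ALP: 9.2+1.6+1.7+1.9 = 14.4
Cheapest is LAR → VLY → SUM → ALP at 9.1 min.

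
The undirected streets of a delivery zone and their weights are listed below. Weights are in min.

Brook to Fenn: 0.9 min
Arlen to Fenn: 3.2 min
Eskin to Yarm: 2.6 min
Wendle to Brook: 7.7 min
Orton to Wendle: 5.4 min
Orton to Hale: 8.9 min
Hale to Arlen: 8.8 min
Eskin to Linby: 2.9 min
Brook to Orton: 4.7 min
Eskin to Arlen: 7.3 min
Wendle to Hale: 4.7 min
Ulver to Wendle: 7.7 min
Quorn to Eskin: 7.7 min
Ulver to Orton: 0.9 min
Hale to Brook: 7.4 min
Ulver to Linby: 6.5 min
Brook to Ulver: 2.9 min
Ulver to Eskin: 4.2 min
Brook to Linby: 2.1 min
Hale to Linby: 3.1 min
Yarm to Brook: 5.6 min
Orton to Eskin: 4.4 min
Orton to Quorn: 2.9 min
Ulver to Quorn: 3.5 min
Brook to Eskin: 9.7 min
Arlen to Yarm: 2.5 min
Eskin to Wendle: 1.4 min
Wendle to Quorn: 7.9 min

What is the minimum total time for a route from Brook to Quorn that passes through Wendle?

14.3 min

Best Brook to Wendle: Brook–Linby–Eskin–Wendle costing 6.4
Shortest Wendle→Quorn: Wendle–Quorn = 7.9
Total via Wendle: 6.4 + 7.9 = 14.3 min.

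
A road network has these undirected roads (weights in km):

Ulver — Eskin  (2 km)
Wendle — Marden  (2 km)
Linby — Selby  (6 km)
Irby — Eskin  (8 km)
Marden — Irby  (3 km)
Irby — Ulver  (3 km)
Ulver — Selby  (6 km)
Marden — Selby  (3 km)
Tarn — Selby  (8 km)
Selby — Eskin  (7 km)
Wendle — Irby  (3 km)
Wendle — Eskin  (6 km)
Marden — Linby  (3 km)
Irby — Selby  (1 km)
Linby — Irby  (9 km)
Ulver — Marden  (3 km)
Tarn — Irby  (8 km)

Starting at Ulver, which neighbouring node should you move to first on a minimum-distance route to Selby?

Irby

Candidate routes:
Ulver–Selby: 6 = 6
Ulver–Irby–Selby: 3+1 = 4
Ulver–Marden–Selby: 3+3 = 6
Ulver–Marden–Irby–Selby: 3+3+1 = 7
The minimum is 4 km via Ulver–Irby–Selby.
So from Ulver the first move is to Irby.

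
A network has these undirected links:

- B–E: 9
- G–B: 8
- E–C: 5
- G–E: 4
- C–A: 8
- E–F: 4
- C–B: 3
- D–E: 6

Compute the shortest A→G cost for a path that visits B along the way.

19

Best A to B: A–C–B costing 11
Shortest B→G: B–G = 8
Total via B: 11 + 8 = 19.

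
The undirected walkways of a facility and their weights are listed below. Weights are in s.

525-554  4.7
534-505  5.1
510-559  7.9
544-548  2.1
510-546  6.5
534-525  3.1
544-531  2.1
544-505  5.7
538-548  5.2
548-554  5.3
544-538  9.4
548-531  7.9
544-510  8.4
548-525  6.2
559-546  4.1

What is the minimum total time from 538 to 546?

22.2 s

Compare a few routes:
538 - 544 - 510 - 546: 9.4+8.4+6.5 = 24.3
538 - 548 - 544 - 510 - 559 - 546: 5.2+2.1+8.4+7.9+4.1 = 27.7
538 - 548 - 544 - 510 - 546: 5.2+2.1+8.4+6.5 = 22.2
The minimum is 22.2 s via 538 - 548 - 544 - 510 - 546.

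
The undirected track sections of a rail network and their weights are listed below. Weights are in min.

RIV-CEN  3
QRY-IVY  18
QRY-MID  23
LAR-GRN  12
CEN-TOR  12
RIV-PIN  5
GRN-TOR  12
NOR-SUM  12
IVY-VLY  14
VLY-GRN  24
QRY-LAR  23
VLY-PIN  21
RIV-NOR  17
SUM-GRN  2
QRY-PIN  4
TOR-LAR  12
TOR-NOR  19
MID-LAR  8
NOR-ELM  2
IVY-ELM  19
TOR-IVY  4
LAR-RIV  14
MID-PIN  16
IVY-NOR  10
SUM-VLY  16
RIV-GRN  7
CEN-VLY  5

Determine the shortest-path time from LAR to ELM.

Running Dijkstra from LAR:
LAR: 0
MID: 8  (via LAR)
TOR: 12  (via LAR)
GRN: 12  (via LAR)
RIV: 14  (via LAR)
SUM: 14  (via GRN)
IVY: 16  (via TOR)
CEN: 17  (via RIV)
PIN: 19  (via RIV)
VLY: 22  (via CEN)
QRY: 23  (via LAR)
NOR: 26  (via SUM)
ELM: 28  (via NOR)
Shortest route: LAR → GRN → SUM → NOR → ELM = 28 min.

28 min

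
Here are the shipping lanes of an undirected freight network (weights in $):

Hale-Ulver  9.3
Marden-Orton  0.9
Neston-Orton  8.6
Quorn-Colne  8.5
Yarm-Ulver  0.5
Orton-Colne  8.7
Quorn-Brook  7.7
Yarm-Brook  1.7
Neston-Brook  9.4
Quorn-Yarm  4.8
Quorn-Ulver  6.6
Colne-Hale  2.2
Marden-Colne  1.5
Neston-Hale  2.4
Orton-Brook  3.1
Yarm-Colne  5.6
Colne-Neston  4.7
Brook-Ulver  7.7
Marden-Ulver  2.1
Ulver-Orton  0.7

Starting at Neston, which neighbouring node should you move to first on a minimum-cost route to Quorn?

Hale

Compare a few routes:
Neston–Colne–Marden–Orton–Ulver–Yarm–Quorn: 4.7+1.5+0.9+0.7+0.5+4.8 = 13.1
Neston–Colne–Quorn: 4.7+8.5 = 13.2
Neston–Hale–Colne–Quorn: 2.4+2.2+8.5 = 13.1
Neston–Hale–Colne–Marden–Orton–Ulver–Yarm–Quorn: 2.4+2.2+1.5+0.9+0.7+0.5+4.8 = 13
The minimum is $13 via Neston–Hale–Colne–Marden–Orton–Ulver–Yarm–Quorn.
So from Neston the first move is to Hale.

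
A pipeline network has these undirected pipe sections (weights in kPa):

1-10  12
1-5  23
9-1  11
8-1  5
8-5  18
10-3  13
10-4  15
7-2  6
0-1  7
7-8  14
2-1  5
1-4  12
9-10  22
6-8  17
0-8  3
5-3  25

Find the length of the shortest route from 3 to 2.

30 kPa

Candidate routes:
3 - 10 - 1 - 2: 13+12+5 = 30
3 - 10 - 4 - 1 - 2: 13+15+12+5 = 45
3 - 10 - 1 - 8 - 7 - 2: 13+12+5+14+6 = 50
Cheapest is 3 - 10 - 1 - 2 at 30 kPa.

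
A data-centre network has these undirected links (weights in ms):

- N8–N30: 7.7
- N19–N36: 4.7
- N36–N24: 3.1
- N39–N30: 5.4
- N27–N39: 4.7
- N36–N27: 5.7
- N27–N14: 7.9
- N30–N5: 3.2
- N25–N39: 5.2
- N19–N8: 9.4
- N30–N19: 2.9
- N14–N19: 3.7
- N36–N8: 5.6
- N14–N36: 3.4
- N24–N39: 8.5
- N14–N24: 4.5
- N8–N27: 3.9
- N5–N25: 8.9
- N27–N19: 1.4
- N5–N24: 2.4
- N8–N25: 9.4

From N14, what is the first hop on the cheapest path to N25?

Enumerating some paths:
N14 - N19 - N27 - N39 - N25: 3.7+1.4+4.7+5.2 = 15
N14 - N19 - N30 - N39 - N25: 3.7+2.9+5.4+5.2 = 17.2
N14 - N36 - N24 - N5 - N25: 3.4+3.1+2.4+8.9 = 17.8
N14 - N24 - N5 - N25: 4.5+2.4+8.9 = 15.8
Cheapest is N14 - N19 - N27 - N39 - N25 at 15 ms.
So from N14 the first move is to N19.

N19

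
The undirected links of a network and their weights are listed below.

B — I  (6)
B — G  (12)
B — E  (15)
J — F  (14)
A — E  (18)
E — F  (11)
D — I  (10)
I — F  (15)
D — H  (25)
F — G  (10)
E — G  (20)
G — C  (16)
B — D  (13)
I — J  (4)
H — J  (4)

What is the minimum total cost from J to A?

Candidate routes:
J - I - F - E - A: 4+15+11+18 = 48
J - I - B - E - A: 4+6+15+18 = 43
Cheapest is J - I - B - E - A at 43.

43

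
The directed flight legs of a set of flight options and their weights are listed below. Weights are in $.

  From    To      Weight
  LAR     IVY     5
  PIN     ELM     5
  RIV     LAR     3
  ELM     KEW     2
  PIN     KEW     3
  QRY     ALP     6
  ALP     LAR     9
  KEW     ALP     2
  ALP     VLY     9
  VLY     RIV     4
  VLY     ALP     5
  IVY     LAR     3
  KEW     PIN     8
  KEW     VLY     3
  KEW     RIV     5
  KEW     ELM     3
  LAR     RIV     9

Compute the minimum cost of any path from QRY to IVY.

Candidate routes:
QRY - ALP - LAR - IVY: 6+9+5 = 20
QRY - ALP - VLY - RIV - LAR - IVY: 6+9+4+3+5 = 27
Cheapest is QRY - ALP - LAR - IVY at $20.

$20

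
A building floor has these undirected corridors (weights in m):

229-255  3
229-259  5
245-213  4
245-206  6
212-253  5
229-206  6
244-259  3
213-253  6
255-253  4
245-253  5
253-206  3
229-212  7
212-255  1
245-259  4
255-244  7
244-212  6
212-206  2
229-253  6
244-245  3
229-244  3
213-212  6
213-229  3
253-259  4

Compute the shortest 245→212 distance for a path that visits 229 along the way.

10 m

Shortest 245→229: 245–244–229 = 6
Shortest 229→212: 229–255–212 = 4
Total via 229: 6 + 4 = 10 m.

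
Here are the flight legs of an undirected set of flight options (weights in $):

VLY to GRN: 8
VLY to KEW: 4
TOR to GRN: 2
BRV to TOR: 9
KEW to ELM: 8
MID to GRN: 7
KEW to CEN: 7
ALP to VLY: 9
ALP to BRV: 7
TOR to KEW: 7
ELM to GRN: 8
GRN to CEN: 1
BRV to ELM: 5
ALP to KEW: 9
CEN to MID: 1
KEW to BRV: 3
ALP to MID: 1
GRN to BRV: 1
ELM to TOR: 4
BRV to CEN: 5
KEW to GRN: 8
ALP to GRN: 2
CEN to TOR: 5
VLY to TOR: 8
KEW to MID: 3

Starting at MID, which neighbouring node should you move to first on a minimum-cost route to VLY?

Candidate routes:
MID - ALP - VLY: 1+9 = 10
MID - KEW - VLY: 3+4 = 7
MID - CEN - GRN - BRV - KEW - VLY: 1+1+1+3+4 = 10
Cheapest is MID - KEW - VLY at $7.
So from MID the first move is to KEW.

KEW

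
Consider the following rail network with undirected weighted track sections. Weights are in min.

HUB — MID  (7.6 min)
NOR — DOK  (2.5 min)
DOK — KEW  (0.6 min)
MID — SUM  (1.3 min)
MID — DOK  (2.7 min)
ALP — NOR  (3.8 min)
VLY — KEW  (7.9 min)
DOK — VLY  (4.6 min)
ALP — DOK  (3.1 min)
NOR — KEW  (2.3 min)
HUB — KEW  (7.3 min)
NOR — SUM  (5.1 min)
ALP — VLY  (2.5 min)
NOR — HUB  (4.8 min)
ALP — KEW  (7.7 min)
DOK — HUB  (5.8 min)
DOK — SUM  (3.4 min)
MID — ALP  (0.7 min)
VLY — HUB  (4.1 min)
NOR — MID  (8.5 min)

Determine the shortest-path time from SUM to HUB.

8.6 min

Candidate routes:
SUM–MID–ALP–VLY–HUB: 1.3+0.7+2.5+4.1 = 8.6
SUM–MID–HUB: 1.3+7.6 = 8.9
SUM–MID–DOK–HUB: 1.3+2.7+5.8 = 9.8
SUM–DOK–HUB: 3.4+5.8 = 9.2
The minimum is 8.6 min via SUM–MID–ALP–VLY–HUB.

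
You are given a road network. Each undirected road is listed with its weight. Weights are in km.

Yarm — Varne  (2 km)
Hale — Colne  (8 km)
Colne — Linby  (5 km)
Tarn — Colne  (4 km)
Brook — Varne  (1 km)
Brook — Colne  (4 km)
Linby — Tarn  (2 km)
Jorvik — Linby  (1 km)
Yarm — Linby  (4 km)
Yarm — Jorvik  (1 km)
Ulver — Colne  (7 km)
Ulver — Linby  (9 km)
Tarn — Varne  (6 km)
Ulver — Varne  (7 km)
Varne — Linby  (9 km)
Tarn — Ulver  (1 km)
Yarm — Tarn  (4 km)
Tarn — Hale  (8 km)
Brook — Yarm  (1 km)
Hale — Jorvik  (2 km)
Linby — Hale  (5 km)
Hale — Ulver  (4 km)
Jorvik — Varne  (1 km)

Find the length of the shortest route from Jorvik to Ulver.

Running Dijkstra from Jorvik:
Jorvik: 0
Varne: 1  (via Jorvik)
Yarm: 1  (via Jorvik)
Linby: 1  (via Jorvik)
Brook: 2  (via Varne)
Hale: 2  (via Jorvik)
Tarn: 3  (via Linby)
Ulver: 4  (via Tarn)
Shortest route: Jorvik–Linby–Tarn–Ulver = 4 km.

4 km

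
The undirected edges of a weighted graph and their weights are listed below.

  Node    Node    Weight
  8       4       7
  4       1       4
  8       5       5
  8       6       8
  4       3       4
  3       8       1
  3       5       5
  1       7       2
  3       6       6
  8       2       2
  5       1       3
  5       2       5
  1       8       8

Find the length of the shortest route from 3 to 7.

Settle nodes by increasing distance from 3:
3: 0
8: 1  (via 3)
2: 3  (via 8)
4: 4  (via 3)
5: 5  (via 3)
6: 6  (via 3)
1: 8  (via 4)
7: 10  (via 1)
Shortest route: 3 → 4 → 1 → 7 = 10.

10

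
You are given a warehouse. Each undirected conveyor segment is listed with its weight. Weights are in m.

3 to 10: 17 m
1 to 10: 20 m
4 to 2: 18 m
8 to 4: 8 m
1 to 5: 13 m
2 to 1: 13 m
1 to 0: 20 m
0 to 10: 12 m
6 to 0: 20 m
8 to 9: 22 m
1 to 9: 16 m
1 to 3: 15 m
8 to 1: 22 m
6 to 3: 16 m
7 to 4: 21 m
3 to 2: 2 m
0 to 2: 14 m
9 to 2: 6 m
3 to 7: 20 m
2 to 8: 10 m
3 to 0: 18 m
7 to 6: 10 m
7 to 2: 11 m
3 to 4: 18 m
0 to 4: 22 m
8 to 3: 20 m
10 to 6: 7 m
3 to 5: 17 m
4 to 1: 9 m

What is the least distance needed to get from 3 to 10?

Candidate routes:
3 → 2 → 0 → 10: 2+14+12 = 28
3 → 10: 17 = 17
3 → 2 → 7 → 6 → 10: 2+11+10+7 = 30
3 → 6 → 10: 16+7 = 23
The minimum is 17 m via 3 → 10.

17 m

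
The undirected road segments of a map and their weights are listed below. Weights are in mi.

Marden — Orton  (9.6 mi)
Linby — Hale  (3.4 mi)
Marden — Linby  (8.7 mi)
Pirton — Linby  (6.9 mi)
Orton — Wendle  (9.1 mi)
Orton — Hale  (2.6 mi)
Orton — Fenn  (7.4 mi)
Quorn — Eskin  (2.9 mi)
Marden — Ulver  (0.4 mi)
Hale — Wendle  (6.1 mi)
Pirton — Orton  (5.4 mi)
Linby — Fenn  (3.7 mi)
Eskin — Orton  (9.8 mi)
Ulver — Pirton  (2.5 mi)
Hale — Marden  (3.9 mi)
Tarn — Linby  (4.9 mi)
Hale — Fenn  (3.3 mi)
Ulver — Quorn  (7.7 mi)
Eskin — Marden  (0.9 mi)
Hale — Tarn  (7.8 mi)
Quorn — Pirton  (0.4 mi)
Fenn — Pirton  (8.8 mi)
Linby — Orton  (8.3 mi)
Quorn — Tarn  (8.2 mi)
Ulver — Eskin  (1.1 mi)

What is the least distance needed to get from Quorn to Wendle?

Enumerating some paths:
Quorn–Eskin–Marden–Hale–Wendle: 2.9+0.9+3.9+6.1 = 13.8
Quorn–Pirton–Ulver–Marden–Hale–Wendle: 0.4+2.5+0.4+3.9+6.1 = 13.3
Quorn–Eskin–Ulver–Marden–Hale–Wendle: 2.9+1.1+0.4+3.9+6.1 = 14.4
Quorn–Pirton–Orton–Hale–Wendle: 0.4+5.4+2.6+6.1 = 14.5
Cheapest is Quorn–Pirton–Ulver–Marden–Hale–Wendle at 13.3 mi.

13.3 mi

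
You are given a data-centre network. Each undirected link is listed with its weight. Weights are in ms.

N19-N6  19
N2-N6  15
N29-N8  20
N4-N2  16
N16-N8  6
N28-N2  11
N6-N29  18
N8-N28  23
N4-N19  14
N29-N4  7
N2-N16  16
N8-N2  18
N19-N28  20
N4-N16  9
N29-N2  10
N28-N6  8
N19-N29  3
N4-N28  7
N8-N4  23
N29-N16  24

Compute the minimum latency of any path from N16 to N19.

19 ms

Candidate routes:
N16 - N4 - N29 - N19: 9+7+3 = 19
N16 - N4 - N19: 9+14 = 23
N16 - N29 - N19: 24+3 = 27
The minimum is 19 ms via N16 - N4 - N29 - N19.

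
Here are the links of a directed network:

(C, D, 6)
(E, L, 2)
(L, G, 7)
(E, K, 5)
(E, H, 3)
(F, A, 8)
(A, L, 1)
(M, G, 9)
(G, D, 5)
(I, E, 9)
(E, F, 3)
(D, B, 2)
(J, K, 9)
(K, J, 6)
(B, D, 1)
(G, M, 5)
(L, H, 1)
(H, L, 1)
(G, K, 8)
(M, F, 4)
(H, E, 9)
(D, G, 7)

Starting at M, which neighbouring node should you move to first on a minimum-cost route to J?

G

Enumerating some paths:
M - G - K - J: 9+8+6 = 23
M - F - A - L - G - K - J: 4+8+1+7+8+6 = 34
M - F - A - L - H - E - K - J: 4+8+1+1+9+5+6 = 34
Cheapest is M - G - K - J at 23.
So from M the first move is to G.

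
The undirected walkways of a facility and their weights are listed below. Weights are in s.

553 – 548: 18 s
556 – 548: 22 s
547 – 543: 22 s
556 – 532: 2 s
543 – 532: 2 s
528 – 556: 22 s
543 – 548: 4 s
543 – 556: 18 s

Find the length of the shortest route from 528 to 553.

Shortest distances from 528:
528: 0
556: 22  (via 528)
532: 24  (via 556)
543: 26  (via 532)
548: 30  (via 543)
547: 48  (via 543)
553: 48  (via 548)
Shortest route: 528–556–532–543–548–553 = 48 s.

48 s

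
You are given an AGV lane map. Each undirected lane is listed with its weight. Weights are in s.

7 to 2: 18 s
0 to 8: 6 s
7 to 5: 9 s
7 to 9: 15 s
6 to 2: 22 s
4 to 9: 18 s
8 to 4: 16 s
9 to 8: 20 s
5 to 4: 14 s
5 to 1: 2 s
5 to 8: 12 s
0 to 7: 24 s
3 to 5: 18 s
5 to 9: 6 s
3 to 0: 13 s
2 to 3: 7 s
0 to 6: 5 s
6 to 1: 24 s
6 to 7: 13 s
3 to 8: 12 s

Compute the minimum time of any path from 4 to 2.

Running Dijkstra from 4:
4: 0
5: 14  (via 4)
1: 16  (via 5)
8: 16  (via 4)
9: 18  (via 4)
0: 22  (via 8)
7: 23  (via 5)
6: 27  (via 0)
3: 28  (via 8)
2: 35  (via 3)
Shortest route: 4–8–3–2 = 35 s.

35 s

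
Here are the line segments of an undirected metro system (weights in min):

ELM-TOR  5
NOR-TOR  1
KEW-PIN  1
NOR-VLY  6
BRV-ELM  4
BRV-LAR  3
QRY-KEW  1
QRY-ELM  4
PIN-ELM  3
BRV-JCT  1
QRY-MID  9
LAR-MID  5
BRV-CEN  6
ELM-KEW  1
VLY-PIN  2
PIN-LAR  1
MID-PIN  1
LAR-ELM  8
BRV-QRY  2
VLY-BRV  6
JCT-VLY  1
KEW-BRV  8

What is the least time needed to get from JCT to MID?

4 min

Settle nodes by increasing distance from JCT:
JCT: 0
VLY: 1  (via JCT)
BRV: 1  (via JCT)
QRY: 3  (via BRV)
PIN: 3  (via VLY)
KEW: 4  (via QRY)
LAR: 4  (via BRV)
MID: 4  (via PIN)
Shortest route: JCT → VLY → PIN → MID = 4 min.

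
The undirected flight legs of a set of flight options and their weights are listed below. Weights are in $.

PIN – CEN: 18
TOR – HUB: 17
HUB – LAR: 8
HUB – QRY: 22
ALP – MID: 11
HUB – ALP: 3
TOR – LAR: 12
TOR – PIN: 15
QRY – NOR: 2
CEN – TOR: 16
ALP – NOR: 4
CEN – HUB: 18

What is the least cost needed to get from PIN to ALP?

Enumerating some paths:
PIN–TOR–LAR–HUB–ALP: 15+12+8+3 = 38
PIN–TOR–HUB–ALP: 15+17+3 = 35
Cheapest is PIN–TOR–HUB–ALP at $35.

$35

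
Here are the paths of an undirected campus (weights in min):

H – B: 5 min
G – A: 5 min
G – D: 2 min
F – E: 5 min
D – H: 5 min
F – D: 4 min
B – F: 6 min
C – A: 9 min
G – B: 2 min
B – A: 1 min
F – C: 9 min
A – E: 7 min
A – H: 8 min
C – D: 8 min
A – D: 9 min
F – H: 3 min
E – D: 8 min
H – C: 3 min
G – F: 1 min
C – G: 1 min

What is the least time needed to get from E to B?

Shortest distances from E:
E: 0
F: 5  (via E)
G: 6  (via F)
A: 7  (via E)
C: 7  (via G)
B: 8  (via G)
Shortest route: E–F–G–B = 8 min.

8 min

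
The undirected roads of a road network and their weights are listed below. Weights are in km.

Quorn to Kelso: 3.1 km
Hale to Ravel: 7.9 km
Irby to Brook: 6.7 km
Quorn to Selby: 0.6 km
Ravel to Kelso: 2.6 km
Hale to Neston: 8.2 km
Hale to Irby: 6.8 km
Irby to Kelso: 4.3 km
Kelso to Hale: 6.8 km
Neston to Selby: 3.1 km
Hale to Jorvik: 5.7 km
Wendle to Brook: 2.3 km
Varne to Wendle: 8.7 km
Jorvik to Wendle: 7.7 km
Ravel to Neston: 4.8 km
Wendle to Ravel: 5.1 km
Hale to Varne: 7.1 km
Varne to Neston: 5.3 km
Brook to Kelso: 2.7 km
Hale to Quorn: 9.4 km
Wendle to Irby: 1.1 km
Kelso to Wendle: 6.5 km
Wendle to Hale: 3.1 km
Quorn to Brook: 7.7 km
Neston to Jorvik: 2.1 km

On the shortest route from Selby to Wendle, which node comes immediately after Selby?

Quorn

Candidate routes:
Selby → Quorn → Kelso → Irby → Wendle: 0.6+3.1+4.3+1.1 = 9.1
Selby → Quorn → Brook → Wendle: 0.6+7.7+2.3 = 10.6
Selby → Quorn → Kelso → Brook → Wendle: 0.6+3.1+2.7+2.3 = 8.7
Selby → Quorn → Kelso → Wendle: 0.6+3.1+6.5 = 10.2
Cheapest is Selby → Quorn → Kelso → Brook → Wendle at 8.7 km.
So from Selby the first move is to Quorn.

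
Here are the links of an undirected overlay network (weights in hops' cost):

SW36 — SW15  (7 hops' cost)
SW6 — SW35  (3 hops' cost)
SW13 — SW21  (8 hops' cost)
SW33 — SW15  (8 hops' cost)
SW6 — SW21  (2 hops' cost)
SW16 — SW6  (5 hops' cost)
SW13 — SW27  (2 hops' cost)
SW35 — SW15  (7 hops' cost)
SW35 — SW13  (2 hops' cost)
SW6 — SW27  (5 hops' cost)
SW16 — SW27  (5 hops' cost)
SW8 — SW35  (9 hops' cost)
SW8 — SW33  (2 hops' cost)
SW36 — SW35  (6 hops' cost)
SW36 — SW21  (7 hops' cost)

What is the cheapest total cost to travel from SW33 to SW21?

16 hops' cost

Running Dijkstra from SW33:
SW33: 0
SW8: 2  (via SW33)
SW15: 8  (via SW33)
SW35: 11  (via SW8)
SW13: 13  (via SW35)
SW6: 14  (via SW35)
SW36: 15  (via SW15)
SW27: 15  (via SW13)
SW21: 16  (via SW6)
Shortest route: SW33 → SW8 → SW35 → SW6 → SW21 = 16 hops' cost.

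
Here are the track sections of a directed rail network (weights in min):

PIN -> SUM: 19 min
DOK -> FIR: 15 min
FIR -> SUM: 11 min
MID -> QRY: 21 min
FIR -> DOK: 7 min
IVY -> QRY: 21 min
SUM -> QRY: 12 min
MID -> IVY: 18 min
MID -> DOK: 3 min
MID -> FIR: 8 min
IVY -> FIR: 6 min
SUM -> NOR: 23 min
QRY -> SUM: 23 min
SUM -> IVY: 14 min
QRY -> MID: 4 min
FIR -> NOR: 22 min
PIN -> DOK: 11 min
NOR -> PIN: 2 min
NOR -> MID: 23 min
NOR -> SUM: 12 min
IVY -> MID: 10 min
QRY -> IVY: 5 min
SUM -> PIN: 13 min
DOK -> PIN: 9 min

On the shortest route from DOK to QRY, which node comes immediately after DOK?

FIR

Candidate routes:
DOK–FIR–NOR–SUM–QRY: 15+22+12+12 = 61
DOK–PIN–SUM–QRY: 9+19+12 = 40
DOK–FIR–SUM–IVY–QRY: 15+11+14+21 = 61
DOK–FIR–SUM–QRY: 15+11+12 = 38
The minimum is 38 min via DOK–FIR–SUM–QRY.
So from DOK the first move is to FIR.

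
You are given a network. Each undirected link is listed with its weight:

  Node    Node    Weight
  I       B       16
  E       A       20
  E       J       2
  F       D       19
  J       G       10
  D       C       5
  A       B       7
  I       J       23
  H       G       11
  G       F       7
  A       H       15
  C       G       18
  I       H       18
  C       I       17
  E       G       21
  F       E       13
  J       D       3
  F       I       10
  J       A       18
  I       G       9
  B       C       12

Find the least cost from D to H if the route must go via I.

40

Shortest D→I: D–C–I = 22
Best I to H: I–H costing 18
Total via I: 22 + 18 = 40.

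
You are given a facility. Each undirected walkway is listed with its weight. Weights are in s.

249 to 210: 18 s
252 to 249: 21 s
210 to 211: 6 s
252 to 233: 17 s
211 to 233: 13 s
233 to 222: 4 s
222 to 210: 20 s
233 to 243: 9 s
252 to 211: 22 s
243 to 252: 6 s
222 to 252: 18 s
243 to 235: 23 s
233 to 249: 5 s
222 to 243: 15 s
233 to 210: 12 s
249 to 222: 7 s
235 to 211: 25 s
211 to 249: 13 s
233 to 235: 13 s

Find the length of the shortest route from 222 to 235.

17 s

Running Dijkstra from 222:
222: 0
233: 4  (via 222)
249: 7  (via 222)
243: 13  (via 233)
210: 16  (via 233)
211: 17  (via 233)
235: 17  (via 233)
Shortest route: 222 → 233 → 235 = 17 s.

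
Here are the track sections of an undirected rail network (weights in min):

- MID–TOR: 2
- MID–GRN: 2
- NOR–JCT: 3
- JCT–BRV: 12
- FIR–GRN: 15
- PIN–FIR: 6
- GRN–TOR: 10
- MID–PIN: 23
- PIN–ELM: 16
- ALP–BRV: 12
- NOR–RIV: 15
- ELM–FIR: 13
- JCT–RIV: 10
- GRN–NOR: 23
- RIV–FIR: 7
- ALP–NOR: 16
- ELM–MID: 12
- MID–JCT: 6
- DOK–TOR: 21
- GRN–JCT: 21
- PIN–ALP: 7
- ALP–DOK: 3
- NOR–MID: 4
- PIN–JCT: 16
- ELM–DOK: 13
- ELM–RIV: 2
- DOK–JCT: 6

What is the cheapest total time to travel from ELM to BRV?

24 min

Candidate routes:
ELM - MID - NOR - JCT - BRV: 12+4+3+12 = 31
ELM - MID - JCT - BRV: 12+6+12 = 30
ELM - DOK - ALP - BRV: 13+3+12 = 28
ELM - RIV - JCT - BRV: 2+10+12 = 24
Cheapest is ELM - RIV - JCT - BRV at 24 min.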